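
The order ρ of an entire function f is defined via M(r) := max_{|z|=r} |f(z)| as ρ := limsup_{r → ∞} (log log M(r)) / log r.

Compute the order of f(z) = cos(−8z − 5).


cos(w) is a linear combination of e^{iw} and e^{−iw} (or e^w, e^{−w} in the hyperbolic case), so |cos(w)| ≤ e^{|w|}. With w = −8z − 5, |w| ≤ 8|z| + 5 = 8r + 5 on |z| = r, giving M(r) ≤ e^{8r + 5}, so ρ ≤ 1. On a suitable ray (z = it for sin/cos; z = t for sinh/cosh, t real → ∞), |cos(−8z − 5)| grows like e^{8|t|}/2, so ρ ≥ 1. Hence ρ = 1.
Therefore ρ = 1.

Order ρ = 1.


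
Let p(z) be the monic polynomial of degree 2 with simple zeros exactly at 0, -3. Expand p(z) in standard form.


The polynomial is p(z) = ∏_{α ∈ S} (z − α), where S = {0, -3}.
Expanding the product yields: p(z) = z^2 + 3·z.
The resulting polynomial has degree 2 and real coefficients as required.

p(z) = z^2 + 3·z.


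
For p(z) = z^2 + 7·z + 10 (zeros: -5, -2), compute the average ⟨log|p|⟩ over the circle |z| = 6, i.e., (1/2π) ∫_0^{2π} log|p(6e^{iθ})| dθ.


Zeros: -5, -2; r = 6.
Inside |z| < r: -5, -2. Outside (|z| ≥ r): ∅.
p(0) = 10, so log|p(0)| = log(10) = 2.3026.
Apply Jensen: I(r) = log|p(0)| + Σ_k log(r/|z_k|), summed over zeros inside |z| < r.
  log(r/|z_k|) for z_k = -5: log(6/5) = 0.1823
  log(r/|z_k|) for z_k = -2: log(6/2) = 1.0986
Sum over inside zeros: 1.2809.
I(r) = log|p(0)| + (inside sum) = 2.3026 + 1.2809 = 3.5835.
Closed form (all zeros inside, monic): I(r) = n·log(r) = 2·log(6) = 3.5835. ✓

I(r) ≈ 3.5835.


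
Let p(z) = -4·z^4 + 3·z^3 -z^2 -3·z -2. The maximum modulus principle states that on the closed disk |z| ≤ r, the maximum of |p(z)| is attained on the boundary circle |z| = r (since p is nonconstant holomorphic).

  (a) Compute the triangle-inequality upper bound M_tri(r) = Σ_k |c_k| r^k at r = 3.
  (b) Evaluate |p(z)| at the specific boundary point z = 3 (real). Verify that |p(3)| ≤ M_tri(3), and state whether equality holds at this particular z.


Coefficients: c_0 = -2, c_1 = -3, c_2 = -1, c_3 = 3, c_4 = -4. Radius r = 3.
Part (a). Triangle bound: M_tri(r) = Σ_k |c_k| r^k
  = |-2|·3^0 + |-3|·3^1 + |-1|·3^2 + |3|·3^3 + |-4|·3^4
  = 2 + 9 + 9 + 81 + 324 = 425.
This bounds M(r) := max_{|z|=r} |p(z)| from above; equality holds iff all terms c_k z^k can be made to align in phase at a single z on |z|=r.
Part (b). At z = 3 (real, on the circle |z| = r):
  p(3) = (-2)·3^0 + (-3)·3^1 + (-1)·3^2 + (3)·3^3 + (-4)·3^4 = -263.
  |p(3)| = 263.
Check: |p(3)| = 263 ≤ 425 = M_tri(3). ✓ Equality does not hold at z = 3 (the coefficients have mixed signs, so the terms do not all align in phase there).

M_tri(3) = 425; |p(3)| = 263; equality at z=3: no.


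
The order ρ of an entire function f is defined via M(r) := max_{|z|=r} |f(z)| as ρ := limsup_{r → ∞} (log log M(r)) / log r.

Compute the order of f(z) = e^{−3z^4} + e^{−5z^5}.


Each summand is entire of order 4 and 5 respectively (as in the single-exponential case). The order of a sum is at most the max of the orders, so ρ ≤ 5. For the lower bound: on |z|=r choose arg z so that -5z^5 is real positive; then |e^{-5z^5}| = e^{5r^5} while |e^{-3z^4}| ≤ e^{3r^4} = o(e^{5r^5}). So |f| ≥ e^{5r^5}(1 − o(1)) and ρ ≥ 5. Hence ρ = max(4, 5) = 5.
Therefore ρ = 5.

Order ρ = 5.


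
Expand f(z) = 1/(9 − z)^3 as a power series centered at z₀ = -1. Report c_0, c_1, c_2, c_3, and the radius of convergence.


Let w = z − z₀, so z = z₀ + w.
Then 9 − z = 9 − (z₀ + w) = (9 − z₀) − w = 10 − w.
f(z) = 1/(10 − w)^3 = (1/(10)^3) · (1 − w/(10))^{−3}.
By the binomial series (1−u)^{−3} = Σ_{n≥0} C(n+2, 2) u^n for |u|<1, with u = w/(10):
  c_n = C(n+2, 2) / (10)^(n+3).
  c_0 = 1/(10)^3 = 1/1000.
  c_1 = 3/(10)^4 = 3/10000.
  c_2 = 6/(10)^5 = 3/50000.
  c_3 = 10/(10)^6 = 1/100000.
The series is valid for |w/d| < 1, i.e. |z − z₀| < |d|.
Radius of convergence: R = |9 − z₀| = |10| = 10 (distance from z₀ to the singularity z = 9).

c_0 = 1/1000, c_1 = 3/10000, c_2 = 3/50000, c_3 = 1/100000; R = 10.


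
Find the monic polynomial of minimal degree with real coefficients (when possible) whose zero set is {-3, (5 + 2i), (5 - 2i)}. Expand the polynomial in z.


The polynomial is p(z) = ∏_{α ∈ S} (z − α), where S = {-3, (5 + 2i), (5 - 2i)}.
Expanding the product yields: p(z) = z^3 -7·z^2 -z + 87.
Note conjugate pairs combine to real quadratics: (z − (5+2i))(z − (5−2i)) = z² − 10z + 29.
The resulting polynomial has degree 3 and real coefficients as required.

p(z) = z^3 -7·z^2 -z + 87.


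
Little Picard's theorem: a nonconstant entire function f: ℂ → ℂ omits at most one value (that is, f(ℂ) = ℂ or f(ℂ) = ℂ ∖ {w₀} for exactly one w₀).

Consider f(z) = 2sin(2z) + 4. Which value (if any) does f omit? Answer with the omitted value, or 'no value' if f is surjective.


Little Picard bounds the complement of f(ℂ) to at most one point.
sin is entire and surjective onto ℂ: for every w ∈ ℂ, sin(ζ) = w has a solution ζ ∈ ℂ (e.g., via the complex inverse arcsin). With ζ = 2z this gives z = ζ/(2). Then 2·sin(2z) takes every value in 2·ℂ = ℂ, and adding 4 is a bijection of ℂ. So f is surjective and omits no value. (Note: only on the real line is sin bounded by [−1, 1].)

Omitted value: no value.


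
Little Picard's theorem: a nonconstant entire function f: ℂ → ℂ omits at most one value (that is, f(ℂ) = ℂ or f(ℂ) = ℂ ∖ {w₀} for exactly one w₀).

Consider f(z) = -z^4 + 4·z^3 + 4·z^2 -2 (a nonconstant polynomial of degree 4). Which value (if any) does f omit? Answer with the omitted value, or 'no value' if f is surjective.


Little Picard bounds the complement of f(ℂ) to at most one point.
For every w ∈ ℂ, the equation p(z) − w = 0 is a nonconstant polynomial in z and hence has at least one root by the fundamental theorem of algebra. So p is surjective onto ℂ, omitting no value.

Omitted value: no value.


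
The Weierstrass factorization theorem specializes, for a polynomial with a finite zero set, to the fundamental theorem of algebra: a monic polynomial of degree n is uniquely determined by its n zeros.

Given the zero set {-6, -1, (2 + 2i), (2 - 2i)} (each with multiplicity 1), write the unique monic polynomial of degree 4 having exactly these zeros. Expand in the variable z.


The polynomial is p(z) = ∏_{α ∈ S} (z − α), where S = {-6, -1, (2 + 2i), (2 - 2i)}.
Expanding the product yields: p(z) = z^4 + 3·z^3 -14·z^2 + 32·z + 48.
Note conjugate pairs combine to real quadratics: (z − (2+2i))(z − (2−2i)) = z² − 4z + 8.
The resulting polynomial has degree 4 and real coefficients as required.

p(z) = z^4 + 3·z^3 -14·z^2 + 32·z + 48.


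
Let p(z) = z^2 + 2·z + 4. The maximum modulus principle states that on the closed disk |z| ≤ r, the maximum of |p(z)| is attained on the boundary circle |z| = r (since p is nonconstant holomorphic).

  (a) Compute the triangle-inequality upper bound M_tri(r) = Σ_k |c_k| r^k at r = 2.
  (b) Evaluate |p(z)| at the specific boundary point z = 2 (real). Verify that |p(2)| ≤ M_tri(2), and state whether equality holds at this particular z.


Coefficients: c_0 = 4, c_1 = 2, c_2 = 1. Radius r = 2.
Part (a). Triangle bound: M_tri(r) = Σ_k |c_k| r^k
  = |4|·2^0 + |2|·2^1 + |1|·2^2
  = 4 + 4 + 4 = 12.
This bounds M(r) := max_{|z|=r} |p(z)| from above; equality holds iff all terms c_k z^k can be made to align in phase at a single z on |z|=r.
Part (b). At z = 2 (real, on the circle |z| = r):
  p(2) = (4)·2^0 + (2)·2^1 + (1)·2^2 = 12.
  |p(2)| = 12.
Since all nonzero coefficients share the same sign, |p(2)| = 12 = M_tri(2); the triangle bound is attained at z = 2, so in fact M(r) = 12.

M_tri(2) = 12; |p(2)| = 12; equality at z=2: yes.


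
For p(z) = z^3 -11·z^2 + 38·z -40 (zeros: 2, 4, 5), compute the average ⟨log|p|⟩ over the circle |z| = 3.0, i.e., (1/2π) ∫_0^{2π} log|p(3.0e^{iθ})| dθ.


Zeros: 2, 4, 5; r = 3.0.
Inside |z| < r: 2. Outside (|z| ≥ r): 4, 5.
p(0) = -40, so log|p(0)| = log(40) = 3.6889.
Apply Jensen: I(r) = log|p(0)| + Σ_k log(r/|z_k|), summed over zeros inside |z| < r.
  log(r/|z_k|) for z_k = 2: log(3.0/2) = 0.4055
  Outside zeros (4, 5) contribute nothing to the Jensen sum.
Sum over inside zeros: 0.4055.
I(r) = log|p(0)| + (inside sum) = 3.6889 + 0.4055 = 4.0943.
Note: since some zeros are outside |z| ≤ r, the simplified n·log(r) form does NOT apply — only the inside zeros contribute.

I(r) ≈ 4.0943.


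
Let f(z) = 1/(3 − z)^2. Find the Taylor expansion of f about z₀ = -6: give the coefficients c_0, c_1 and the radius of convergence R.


Let w = z − z₀, so z = z₀ + w.
Then 3 − z = 3 − (z₀ + w) = (3 − z₀) − w = 9 − w.
f(z) = 1/(9 − w)^2 = (1/(9)^2) · (1 − w/(9))^{−2}.
By the binomial series (1−u)^{−2} = Σ_{n≥0} C(n+1, 1) u^n for |u|<1, with u = w/(9):
  c_n = C(n+1, 1) / (9)^(n+2).
  c_0 = 1/(9)^2 = 1/81.
  c_1 = 2/(9)^3 = 2/729.
The series is valid for |w/d| < 1, i.e. |z − z₀| < |d|.
Radius of convergence: R = |3 − z₀| = |9| = 9 (distance from z₀ to the singularity z = 3).

c_0 = 1/81, c_1 = 2/729; R = 9.


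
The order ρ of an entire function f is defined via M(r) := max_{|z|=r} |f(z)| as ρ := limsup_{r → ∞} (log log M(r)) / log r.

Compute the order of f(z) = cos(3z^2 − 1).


Write cos(w) = (e^{iw} ± e^{−iw})/(2 or 2i), so |cos(w)| ≤ e^{|w|}. With w = 3z^2 − 1, |w| ≤ 3r^2 + 1 on |z|=r, giving M(r) ≤ e^{3r^2 + 1} and ρ ≤ 2. For the lower bound, choose z on |z|=r with 3z^2 purely imaginary of modulus 3r^2; then |cos(3z^2 − 1)| grows like e^{3r^2}/2, so ρ ≥ 2. Hence ρ = 2.
Therefore ρ = 2.

Order ρ = 2.


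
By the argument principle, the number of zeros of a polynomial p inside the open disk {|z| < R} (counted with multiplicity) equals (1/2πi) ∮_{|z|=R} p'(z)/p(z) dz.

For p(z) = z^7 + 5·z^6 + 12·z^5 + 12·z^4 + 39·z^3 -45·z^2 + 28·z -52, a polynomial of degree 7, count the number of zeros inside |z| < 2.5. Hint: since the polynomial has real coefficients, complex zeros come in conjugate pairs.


The zeros of p are: 1, (-3 + 2i), (-3 - 2i), (0 + 2i), (0 - 2i), (0 + 1i), (0 - 1i).
Their magnitudes are: 1, 3.606, 3.606, 2, 2, 1, 1.
Zeros with |z| < R = 2.5: 1, (0 + 2i), (0 - 2i), (0 + 1i), (0 - 1i).
Count = 5.
By the argument principle, (1/2πi) ∮_{|z|=R} p'(z)/p(z) dz equals exactly this count.

Number of zeros inside |z| < 2.5: 5.


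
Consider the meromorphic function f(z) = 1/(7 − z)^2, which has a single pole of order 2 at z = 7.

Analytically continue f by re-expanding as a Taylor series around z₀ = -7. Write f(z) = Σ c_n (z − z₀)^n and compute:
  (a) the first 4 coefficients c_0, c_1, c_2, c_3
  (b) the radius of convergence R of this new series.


Let w = z − z₀, so z = z₀ + w.
Then 7 − z = 7 − (z₀ + w) = (7 − z₀) − w = 14 − w.
f(z) = 1/(14 − w)^2 = (1/(14)^2) · (1 − w/(14))^{−2}.
By the binomial series (1−u)^{−2} = Σ_{n≥0} C(n+1, 1) u^n for |u|<1, with u = w/(14):
  c_n = C(n+1, 1) / (14)^(n+2).
  c_0 = 1/(14)^2 = 1/196.
  c_1 = 2/(14)^3 = 1/1372.
  c_2 = 3/(14)^4 = 3/38416.
  c_3 = 4/(14)^5 = 1/134456.
The series is valid for |w/d| < 1, i.e. |z − z₀| < |d|.
Radius of convergence: R = |7 − z₀| = |14| = 14 (distance from z₀ to the singularity z = 7).

c_0 = 1/196, c_1 = 1/1372, c_2 = 3/38416, c_3 = 1/134456; R = 14.


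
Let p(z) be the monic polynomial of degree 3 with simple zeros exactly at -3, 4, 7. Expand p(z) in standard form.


The polynomial is p(z) = ∏_{α ∈ S} (z − α), where S = {-3, 4, 7}.
Expanding the product yields: p(z) = z^3 -8·z^2 -5·z + 84.
The resulting polynomial has degree 3 and real coefficients as required.

p(z) = z^3 -8·z^2 -5·z + 84.


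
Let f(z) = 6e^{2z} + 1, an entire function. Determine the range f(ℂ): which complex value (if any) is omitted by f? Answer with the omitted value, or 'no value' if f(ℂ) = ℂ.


Little Picard bounds the complement of f(ℂ) to at most one point.
e^{2z} is never zero on ℂ, so 6·e^{2z} takes every value in ℂ ∖ {0}. Adding 1 shifts the range to ℂ ∖ {1}. Thus f omits exactly the value 1.

Omitted value: 1.


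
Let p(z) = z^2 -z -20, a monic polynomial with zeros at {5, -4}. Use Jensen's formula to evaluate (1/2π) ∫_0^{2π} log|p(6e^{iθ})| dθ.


Zeros: -4, 5; r = 6.
Inside |z| < r: -4, 5. Outside (|z| ≥ r): ∅.
p(0) = -20, so log|p(0)| = log(20) = 2.9957.
Apply Jensen: I(r) = log|p(0)| + Σ_k log(r/|z_k|), summed over zeros inside |z| < r.
  log(r/|z_k|) for z_k = 5: log(6/5) = 0.1823
  log(r/|z_k|) for z_k = -4: log(6/4) = 0.4055
Sum over inside zeros: 0.5878.
I(r) = log|p(0)| + (inside sum) = 2.9957 + 0.5878 = 3.5835.
Closed form (all zeros inside, monic): I(r) = n·log(r) = 2·log(6) = 3.5835. ✓

I(r) ≈ 3.5835.


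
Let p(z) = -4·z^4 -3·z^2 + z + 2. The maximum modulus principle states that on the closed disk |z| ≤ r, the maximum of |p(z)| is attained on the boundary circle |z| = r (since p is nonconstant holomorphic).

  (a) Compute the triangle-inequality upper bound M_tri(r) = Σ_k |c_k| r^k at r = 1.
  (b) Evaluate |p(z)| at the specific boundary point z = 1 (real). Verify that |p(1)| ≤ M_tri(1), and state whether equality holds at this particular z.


Coefficients: c_0 = 2, c_1 = 1, c_2 = -3, c_3 = 0, c_4 = -4. Radius r = 1.
Part (a). Triangle bound: M_tri(r) = Σ_k |c_k| r^k
  = |2|·1^0 + |1|·1^1 + |-3|·1^2 + |0|·1^3 + |-4|·1^4
  = 2 + 1 + 3 + 0 + 4 = 10.
This bounds M(r) := max_{|z|=r} |p(z)| from above; equality holds iff all terms c_k z^k can be made to align in phase at a single z on |z|=r.
Part (b). At z = 1 (real, on the circle |z| = r):
  p(1) = (2)·1^0 + (1)·1^1 + (-3)·1^2 + (0)·1^3 + (-4)·1^4 = -4.
  |p(1)| = 4.
Check: |p(1)| = 4 ≤ 10 = M_tri(1). ✓ Equality does not hold at z = 1 (the coefficients have mixed signs, so the terms do not all align in phase there).

M_tri(1) = 10; |p(1)| = 4; equality at z=1: no.


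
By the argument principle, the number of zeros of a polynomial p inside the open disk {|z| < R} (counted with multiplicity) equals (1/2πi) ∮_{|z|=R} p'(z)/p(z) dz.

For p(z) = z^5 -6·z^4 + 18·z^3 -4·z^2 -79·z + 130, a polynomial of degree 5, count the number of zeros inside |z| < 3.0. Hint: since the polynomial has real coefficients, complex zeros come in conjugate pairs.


The zeros of p are: (2 + 1i), (2 - 1i), (2 + 3i), (2 - 3i), -2.
Their magnitudes are: 2.236, 2.236, 3.606, 3.606, 2.
Zeros with |z| < R = 3.0: (2 + 1i), (2 - 1i), -2.
Count = 3.
By the argument principle, (1/2πi) ∮_{|z|=R} p'(z)/p(z) dz equals exactly this count.

Number of zeros inside |z| < 3.0: 3.


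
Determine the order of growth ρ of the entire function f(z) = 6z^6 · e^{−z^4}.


M(r) = max_{|z|=r} |6|·|z|^6·|e^{−z^4}| = 6·r^6 · e^{1r^4} (the factors attain their maxima compatibly on |z|=r). Then log M(r) = log 6 + 6·log r + 1r^4, dominated by the last term, so log log M(r) ~ 4·log r. The polynomial factor 6z^6 contributes only a log r term and does not affect the order. ρ = 4.
Therefore ρ = 4.

Order ρ = 4.


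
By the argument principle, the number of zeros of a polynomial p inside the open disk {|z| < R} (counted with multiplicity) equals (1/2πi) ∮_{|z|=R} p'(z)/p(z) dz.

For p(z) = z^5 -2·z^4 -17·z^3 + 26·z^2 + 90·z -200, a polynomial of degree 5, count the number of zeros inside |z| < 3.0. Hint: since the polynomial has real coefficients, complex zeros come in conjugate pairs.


The zeros of p are: (-3 + 1i), (-3 - 1i), (2 + 1i), (2 - 1i), 4.
Their magnitudes are: 3.162, 3.162, 2.236, 2.236, 4.
Zeros with |z| < R = 3.0: (2 + 1i), (2 - 1i).
Count = 2.
By the argument principle, (1/2πi) ∮_{|z|=R} p'(z)/p(z) dz equals exactly this count.

Number of zeros inside |z| < 3.0: 2.


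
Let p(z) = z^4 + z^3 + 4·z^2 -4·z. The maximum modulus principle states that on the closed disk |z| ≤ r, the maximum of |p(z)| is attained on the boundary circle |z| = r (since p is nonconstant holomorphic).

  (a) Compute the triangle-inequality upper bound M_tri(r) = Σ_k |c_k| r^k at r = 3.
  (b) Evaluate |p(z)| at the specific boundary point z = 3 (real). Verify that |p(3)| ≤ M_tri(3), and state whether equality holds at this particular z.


Coefficients: c_0 = 0, c_1 = -4, c_2 = 4, c_3 = 1, c_4 = 1. Radius r = 3.
Part (a). Triangle bound: M_tri(r) = Σ_k |c_k| r^k
  = |0|·3^0 + |-4|·3^1 + |4|·3^2 + |1|·3^3 + |1|·3^4
  = 0 + 12 + 36 + 27 + 81 = 156.
This bounds M(r) := max_{|z|=r} |p(z)| from above; equality holds iff all terms c_k z^k can be made to align in phase at a single z on |z|=r.
Part (b). At z = 3 (real, on the circle |z| = r):
  p(3) = (0)·3^0 + (-4)·3^1 + (4)·3^2 + (1)·3^3 + (1)·3^4 = 132.
  |p(3)| = 132.
Check: |p(3)| = 132 ≤ 156 = M_tri(3). ✓ Equality does not hold at z = 3 (the coefficients have mixed signs, so the terms do not all align in phase there).

M_tri(3) = 156; |p(3)| = 132; equality at z=3: no.


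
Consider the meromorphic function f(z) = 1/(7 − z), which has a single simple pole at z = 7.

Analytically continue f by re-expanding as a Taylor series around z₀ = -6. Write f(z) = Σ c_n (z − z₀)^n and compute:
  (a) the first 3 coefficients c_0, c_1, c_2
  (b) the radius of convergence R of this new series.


Let w = z − z₀, so z = z₀ + w.
Then 7 − z = 7 − (z₀ + w) = (7 − z₀) − w = 13 − w.
f(z) = 1/(13 − w) = (1/(13)) · 1/(1 − w/(13)) = Σ_{n≥0} w^n / (13)^(n+1).
So c_n = 1/(13)^(n+1):
  c_0 = 1/(13)^1 = 1/13.
  c_1 = 1/(13)^2 = 1/169.
  c_2 = 1/(13)^3 = 1/2197.
The series is valid for |w/d| < 1, i.e. |z − z₀| < |d|.
Radius of convergence: R = |7 − z₀| = |13| = 13 (distance from z₀ to the singularity z = 7).

c_0 = 1/13, c_1 = 1/169, c_2 = 1/2197; R = 13.


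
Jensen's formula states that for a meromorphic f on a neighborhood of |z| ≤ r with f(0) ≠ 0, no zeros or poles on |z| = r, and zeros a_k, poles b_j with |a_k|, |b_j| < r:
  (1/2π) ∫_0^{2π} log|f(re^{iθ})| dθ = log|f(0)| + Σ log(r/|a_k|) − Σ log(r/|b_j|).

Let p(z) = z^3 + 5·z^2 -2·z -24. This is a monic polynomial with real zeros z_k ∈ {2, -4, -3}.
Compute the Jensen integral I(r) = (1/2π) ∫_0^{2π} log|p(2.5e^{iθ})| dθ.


Zeros: -4, -3, 2; r = 2.5.
Inside |z| < r: 2. Outside (|z| ≥ r): -4, -3.
p(0) = -24, so log|p(0)| = log(24) = 3.1781.
Apply Jensen: I(r) = log|p(0)| + Σ_k log(r/|z_k|), summed over zeros inside |z| < r.
  log(r/|z_k|) for z_k = 2: log(2.5/2) = 0.2231
  Outside zeros (-4, -3) contribute nothing to the Jensen sum.
Sum over inside zeros: 0.2231.
I(r) = log|p(0)| + (inside sum) = 3.1781 + 0.2231 = 3.4012.
Note: since some zeros are outside |z| ≤ r, the simplified n·log(r) form does NOT apply — only the inside zeros contribute.

I(r) ≈ 3.4012.


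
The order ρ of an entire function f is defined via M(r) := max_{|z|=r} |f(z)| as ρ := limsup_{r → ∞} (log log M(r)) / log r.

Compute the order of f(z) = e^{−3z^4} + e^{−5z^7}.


Each summand is entire of order 4 and 7 respectively (as in the single-exponential case). The order of a sum is at most the max of the orders, so ρ ≤ 7. For the lower bound: on |z|=r choose arg z so that -5z^7 is real positive; then |e^{-5z^7}| = e^{5r^7} while |e^{-3z^4}| ≤ e^{3r^4} = o(e^{5r^7}). So |f| ≥ e^{5r^7}(1 − o(1)) and ρ ≥ 7. Hence ρ = max(4, 7) = 7.
Therefore ρ = 7.

Order ρ = 7.


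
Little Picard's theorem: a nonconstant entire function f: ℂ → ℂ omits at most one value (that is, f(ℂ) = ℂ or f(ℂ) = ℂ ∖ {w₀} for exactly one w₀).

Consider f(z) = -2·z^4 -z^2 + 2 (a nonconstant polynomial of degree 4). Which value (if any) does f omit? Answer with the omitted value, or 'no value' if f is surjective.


Little Picard bounds the complement of f(ℂ) to at most one point.
For every w ∈ ℂ, the equation p(z) − w = 0 is a nonconstant polynomial in z and hence has at least one root by the fundamental theorem of algebra. So p is surjective onto ℂ, omitting no value.

Omitted value: no value.


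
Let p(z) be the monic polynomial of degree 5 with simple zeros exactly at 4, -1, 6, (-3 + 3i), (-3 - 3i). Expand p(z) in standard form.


The polynomial is p(z) = ∏_{α ∈ S} (z − α), where S = {4, -1, 6, (-3 + 3i), (-3 - 3i)}.
Expanding the product yields: p(z) = z^5 -3·z^4 -22·z^3 -54·z^2 + 396·z + 432.
Note conjugate pairs combine to real quadratics: (z − (-3+3i))(z − (-3−3i)) = z² + 6z + 18.
The resulting polynomial has degree 5 and real coefficients as required.

p(z) = z^5 -3·z^4 -22·z^3 -54·z^2 + 396·z + 432.


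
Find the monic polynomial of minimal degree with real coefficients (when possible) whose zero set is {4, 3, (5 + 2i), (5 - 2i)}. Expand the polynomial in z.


The polynomial is p(z) = ∏_{α ∈ S} (z − α), where S = {4, 3, (5 + 2i), (5 - 2i)}.
Expanding the product yields: p(z) = z^4 -17·z^3 + 111·z^2 -323·z + 348.
Note conjugate pairs combine to real quadratics: (z − (5+2i))(z − (5−2i)) = z² − 10z + 29.
The resulting polynomial has degree 4 and real coefficients as required.

p(z) = z^4 -17·z^3 + 111·z^2 -323·z + 348.


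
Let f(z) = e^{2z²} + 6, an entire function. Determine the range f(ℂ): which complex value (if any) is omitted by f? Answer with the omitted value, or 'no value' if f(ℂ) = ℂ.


Little Picard bounds the complement of f(ℂ) to at most one point.
The exponent g(z) = 2z² is a nonconstant polynomial, hence surjective onto ℂ. So e^{g(z)} takes every value in {e^w : w ∈ ℂ} = ℂ ∖ {0}. Adding 6 shifts the range to ℂ ∖ {6}. f omits exactly 6.

Omitted value: 6.


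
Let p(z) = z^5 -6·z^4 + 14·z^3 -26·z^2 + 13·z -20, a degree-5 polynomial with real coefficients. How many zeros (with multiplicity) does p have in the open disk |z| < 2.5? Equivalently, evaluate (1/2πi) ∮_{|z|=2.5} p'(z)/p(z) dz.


The zeros of p are: (0 + 1i), (0 - 1i), 4, (1 + 2i), (1 - 2i).
Their magnitudes are: 1, 1, 4, 2.236, 2.236.
Zeros with |z| < R = 2.5: (0 + 1i), (0 - 1i), (1 + 2i), (1 - 2i).
Count = 4.
By the argument principle, (1/2πi) ∮_{|z|=R} p'(z)/p(z) dz equals exactly this count.

Number of zeros inside |z| < 2.5: 4.


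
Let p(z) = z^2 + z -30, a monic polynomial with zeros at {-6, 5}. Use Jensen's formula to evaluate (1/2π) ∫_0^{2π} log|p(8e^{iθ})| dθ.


Zeros: -6, 5; r = 8.
Inside |z| < r: -6, 5. Outside (|z| ≥ r): ∅.
p(0) = -30, so log|p(0)| = log(30) = 3.4012.
Apply Jensen: I(r) = log|p(0)| + Σ_k log(r/|z_k|), summed over zeros inside |z| < r.
  log(r/|z_k|) for z_k = -6: log(8/6) = 0.2877
  log(r/|z_k|) for z_k = 5: log(8/5) = 0.4700
Sum over inside zeros: 0.7577.
I(r) = log|p(0)| + (inside sum) = 3.4012 + 0.7577 = 4.1589.
Closed form (all zeros inside, monic): I(r) = n·log(r) = 2·log(8) = 4.1589. ✓

I(r) ≈ 4.1589.


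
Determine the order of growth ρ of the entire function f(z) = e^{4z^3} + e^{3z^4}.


Each summand is entire of order 3 and 4 respectively (as in the single-exponential case). The order of a sum is at most the max of the orders, so ρ ≤ 4. For the lower bound: on |z|=r choose arg z so that 3z^4 is real positive; then |e^{3z^4}| = e^{3r^4} while |e^{4z^3}| ≤ e^{4r^3} = o(e^{3r^4}). So |f| ≥ e^{3r^4}(1 − o(1)) and ρ ≥ 4. Hence ρ = max(3, 4) = 4.
Therefore ρ = 4.

Order ρ = 4.


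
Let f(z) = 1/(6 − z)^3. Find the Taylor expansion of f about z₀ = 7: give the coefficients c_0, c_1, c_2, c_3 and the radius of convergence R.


Let w = z − z₀, so z = z₀ + w.
Then 6 − z = 6 − (z₀ + w) = (6 − z₀) − w = -1 − w.
f(z) = 1/(-1 − w)^3 = (1/(-1)^3) · (1 − w/(-1))^{−3}.
By the binomial series (1−u)^{−3} = Σ_{n≥0} C(n+2, 2) u^n for |u|<1, with u = w/(-1):
  c_n = C(n+2, 2) / (-1)^(n+3).
  c_0 = 1/(-1)^3 = -1.
  c_1 = 3/(-1)^4 = 3.
  c_2 = 6/(-1)^5 = -6.
  c_3 = 10/(-1)^6 = 10.
The series is valid for |w/d| < 1, i.e. |z − z₀| < |d|.
Radius of convergence: R = |6 − z₀| = |-1| = 1 (distance from z₀ to the singularity z = 6).

c_0 = -1, c_1 = 3, c_2 = -6, c_3 = 10; R = 1.


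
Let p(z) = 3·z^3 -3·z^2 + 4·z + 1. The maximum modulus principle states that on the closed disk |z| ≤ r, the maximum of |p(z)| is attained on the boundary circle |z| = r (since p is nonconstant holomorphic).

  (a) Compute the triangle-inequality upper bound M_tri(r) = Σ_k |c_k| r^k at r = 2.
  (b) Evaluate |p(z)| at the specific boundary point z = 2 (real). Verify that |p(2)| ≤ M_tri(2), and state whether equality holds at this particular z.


Coefficients: c_0 = 1, c_1 = 4, c_2 = -3, c_3 = 3. Radius r = 2.
Part (a). Triangle bound: M_tri(r) = Σ_k |c_k| r^k
  = |1|·2^0 + |4|·2^1 + |-3|·2^2 + |3|·2^3
  = 1 + 8 + 12 + 24 = 45.
This bounds M(r) := max_{|z|=r} |p(z)| from above; equality holds iff all terms c_k z^k can be made to align in phase at a single z on |z|=r.
Part (b). At z = 2 (real, on the circle |z| = r):
  p(2) = (1)·2^0 + (4)·2^1 + (-3)·2^2 + (3)·2^3 = 21.
  |p(2)| = 21.
Check: |p(2)| = 21 ≤ 45 = M_tri(2). ✓ Equality does not hold at z = 2 (the coefficients have mixed signs, so the terms do not all align in phase there).

M_tri(2) = 45; |p(2)| = 21; equality at z=2: no.


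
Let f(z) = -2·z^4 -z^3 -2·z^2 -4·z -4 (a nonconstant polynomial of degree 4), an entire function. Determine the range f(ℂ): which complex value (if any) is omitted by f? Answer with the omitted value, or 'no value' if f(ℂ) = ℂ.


Little Picard bounds the complement of f(ℂ) to at most one point.
For every w ∈ ℂ, the equation p(z) − w = 0 is a nonconstant polynomial in z and hence has at least one root by the fundamental theorem of algebra. So p is surjective onto ℂ, omitting no value.

Omitted value: no value.


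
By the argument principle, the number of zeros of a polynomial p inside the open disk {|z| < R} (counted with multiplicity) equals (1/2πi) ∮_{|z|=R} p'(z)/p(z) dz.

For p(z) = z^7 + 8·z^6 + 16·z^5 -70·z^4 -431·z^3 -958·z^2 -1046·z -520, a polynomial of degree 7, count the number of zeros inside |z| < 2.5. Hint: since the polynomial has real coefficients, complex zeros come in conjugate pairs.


The zeros of p are: (-1 + 1i), (-1 - 1i), (-3 + 2i), (-3 - 2i), 4, (-2 + 1i), (-2 - 1i).
Their magnitudes are: 1.414, 1.414, 3.606, 3.606, 4, 2.236, 2.236.
Zeros with |z| < R = 2.5: (-1 + 1i), (-1 - 1i), (-2 + 1i), (-2 - 1i).
Count = 4.
By the argument principle, (1/2πi) ∮_{|z|=R} p'(z)/p(z) dz equals exactly this count.

Number of zeros inside |z| < 2.5: 4.


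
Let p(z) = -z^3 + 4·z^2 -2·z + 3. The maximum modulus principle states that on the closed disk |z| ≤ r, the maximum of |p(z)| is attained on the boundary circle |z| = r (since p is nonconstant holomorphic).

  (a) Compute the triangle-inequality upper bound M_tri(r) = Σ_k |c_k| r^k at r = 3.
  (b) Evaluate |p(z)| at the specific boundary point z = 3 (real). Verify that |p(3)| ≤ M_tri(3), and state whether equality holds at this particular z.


Coefficients: c_0 = 3, c_1 = -2, c_2 = 4, c_3 = -1. Radius r = 3.
Part (a). Triangle bound: M_tri(r) = Σ_k |c_k| r^k
  = |3|·3^0 + |-2|·3^1 + |4|·3^2 + |-1|·3^3
  = 3 + 6 + 36 + 27 = 72.
This bounds M(r) := max_{|z|=r} |p(z)| from above; equality holds iff all terms c_k z^k can be made to align in phase at a single z on |z|=r.
Part (b). At z = 3 (real, on the circle |z| = r):
  p(3) = (3)·3^0 + (-2)·3^1 + (4)·3^2 + (-1)·3^3 = 6.
  |p(3)| = 6.
Check: |p(3)| = 6 ≤ 72 = M_tri(3). ✓ Equality does not hold at z = 3 (the coefficients have mixed signs, so the terms do not all align in phase there).

M_tri(3) = 72; |p(3)| = 6; equality at z=3: no.


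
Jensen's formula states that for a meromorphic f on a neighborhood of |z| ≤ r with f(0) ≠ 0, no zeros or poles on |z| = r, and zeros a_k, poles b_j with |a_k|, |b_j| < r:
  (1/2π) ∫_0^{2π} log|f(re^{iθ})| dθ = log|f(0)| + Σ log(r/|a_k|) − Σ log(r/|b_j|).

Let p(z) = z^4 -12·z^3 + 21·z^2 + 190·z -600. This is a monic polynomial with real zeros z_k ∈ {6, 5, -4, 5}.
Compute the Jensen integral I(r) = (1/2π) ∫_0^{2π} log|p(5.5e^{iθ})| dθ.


Zeros: -4, 5, 5, 6; r = 5.5.
Inside |z| < r: -4, 5, 5. Outside (|z| ≥ r): 6.
p(0) = -600, so log|p(0)| = log(600) = 6.3969.
Apply Jensen: I(r) = log|p(0)| + Σ_k log(r/|z_k|), summed over zeros inside |z| < r.
  log(r/|z_k|) for z_k = 5: log(5.5/5) = 0.0953
  log(r/|z_k|) for z_k = -4: log(5.5/4) = 0.3185
  log(r/|z_k|) for z_k = 5: log(5.5/5) = 0.0953
  Outside zeros (6) contribute nothing to the Jensen sum.
Sum over inside zeros: 0.5091.
I(r) = log|p(0)| + (inside sum) = 6.3969 + 0.5091 = 6.9060.
Note: since some zeros are outside |z| ≤ r, the simplified n·log(r) form does NOT apply — only the inside zeros contribute.

I(r) ≈ 6.9060.


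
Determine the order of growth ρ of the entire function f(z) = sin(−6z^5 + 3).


Write sin(w) = (e^{iw} ± e^{−iw})/(2 or 2i), so |sin(w)| ≤ e^{|w|}. With w = −6z^5 + 3, |w| ≤ 6r^5 + 3 on |z|=r, giving M(r) ≤ e^{6r^5 + 3} and ρ ≤ 5. For the lower bound, choose z on |z|=r with -6z^5 purely imaginary of modulus 6r^5; then |sin(−6z^5 + 3)| grows like e^{6r^5}/2, so ρ ≥ 5. Hence ρ = 5.
Therefore ρ = 5.

Order ρ = 5.


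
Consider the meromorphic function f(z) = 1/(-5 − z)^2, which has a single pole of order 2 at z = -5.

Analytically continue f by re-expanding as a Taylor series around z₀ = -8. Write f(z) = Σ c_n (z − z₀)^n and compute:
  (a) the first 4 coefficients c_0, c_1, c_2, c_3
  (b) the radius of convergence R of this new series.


Let w = z − z₀, so z = z₀ + w.
Then -5 − z = -5 − (z₀ + w) = (-5 − z₀) − w = 3 − w.
f(z) = 1/(3 − w)^2 = (1/(3)^2) · (1 − w/(3))^{−2}.
By the binomial series (1−u)^{−2} = Σ_{n≥0} C(n+1, 1) u^n for |u|<1, with u = w/(3):
  c_n = C(n+1, 1) / (3)^(n+2).
  c_0 = 1/(3)^2 = 1/9.
  c_1 = 2/(3)^3 = 2/27.
  c_2 = 3/(3)^4 = 1/27.
  c_3 = 4/(3)^5 = 4/243.
The series is valid for |w/d| < 1, i.e. |z − z₀| < |d|.
Radius of convergence: R = |-5 − z₀| = |3| = 3 (distance from z₀ to the singularity z = -5).

c_0 = 1/9, c_1 = 2/27, c_2 = 1/27, c_3 = 4/243; R = 3.


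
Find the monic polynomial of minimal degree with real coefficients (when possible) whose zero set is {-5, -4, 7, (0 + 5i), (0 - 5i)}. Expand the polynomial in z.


The polynomial is p(z) = ∏_{α ∈ S} (z − α), where S = {-5, -4, 7, (0 + 5i), (0 - 5i)}.
Expanding the product yields: p(z) = z^5 + 2·z^4 -18·z^3 -90·z^2 -1075·z -3500.
Note conjugate pairs combine to real quadratics: (z − (0+5i))(z − (0−5i)) = z² + 25.
The resulting polynomial has degree 5 and real coefficients as required.

p(z) = z^5 + 2·z^4 -18·z^3 -90·z^2 -1075·z -3500.


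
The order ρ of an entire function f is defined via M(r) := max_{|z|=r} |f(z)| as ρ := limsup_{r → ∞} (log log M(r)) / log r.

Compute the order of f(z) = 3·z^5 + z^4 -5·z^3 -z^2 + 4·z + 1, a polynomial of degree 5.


|f(z)| ≤ Σ|c_k|·r^k = O(r^5) as r → ∞. Polynomial growth is O(e^{r^ε}) for every ε > 0 (since r^5/e^{r^ε} → 0), so ρ ≤ ε for all ε > 0, i.e. ρ = 0. Every nonconstant polynomial has order 0.
Therefore ρ = 0.

Order ρ = 0.


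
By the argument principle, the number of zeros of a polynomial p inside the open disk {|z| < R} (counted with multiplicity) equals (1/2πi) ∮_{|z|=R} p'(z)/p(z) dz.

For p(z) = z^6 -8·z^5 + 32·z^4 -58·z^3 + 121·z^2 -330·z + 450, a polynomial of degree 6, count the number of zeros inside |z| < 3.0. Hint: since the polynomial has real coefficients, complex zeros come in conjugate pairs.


The zeros of p are: (-1 + 2i), (-1 - 2i), (2 + 1i), (2 - 1i), (3 + 3i), (3 - 3i).
Their magnitudes are: 2.236, 2.236, 2.236, 2.236, 4.243, 4.243.
Zeros with |z| < R = 3.0: (-1 + 2i), (-1 - 2i), (2 + 1i), (2 - 1i).
Count = 4.
By the argument principle, (1/2πi) ∮_{|z|=R} p'(z)/p(z) dz equals exactly this count.

Number of zeros inside |z| < 3.0: 4.


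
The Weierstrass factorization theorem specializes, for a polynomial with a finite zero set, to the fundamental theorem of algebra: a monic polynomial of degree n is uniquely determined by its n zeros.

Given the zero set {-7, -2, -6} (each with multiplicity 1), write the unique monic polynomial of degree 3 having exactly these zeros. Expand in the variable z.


The polynomial is p(z) = ∏_{α ∈ S} (z − α), where S = {-7, -2, -6}.
Expanding the product yields: p(z) = z^3 + 15·z^2 + 68·z + 84.
The resulting polynomial has degree 3 and real coefficients as required.

p(z) = z^3 + 15·z^2 + 68·z + 84.


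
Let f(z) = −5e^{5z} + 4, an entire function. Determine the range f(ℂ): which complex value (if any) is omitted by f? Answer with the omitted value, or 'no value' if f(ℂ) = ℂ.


Little Picard bounds the complement of f(ℂ) to at most one point.
e^{5z} is never zero on ℂ, so -5·e^{5z} takes every value in ℂ ∖ {0}. Adding 4 shifts the range to ℂ ∖ {4}. Thus f omits exactly the value 4.

Omitted value: 4.


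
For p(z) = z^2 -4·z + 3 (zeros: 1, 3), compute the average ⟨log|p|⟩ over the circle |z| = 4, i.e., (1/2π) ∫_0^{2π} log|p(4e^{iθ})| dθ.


Zeros: 1, 3; r = 4.
Inside |z| < r: 1, 3. Outside (|z| ≥ r): ∅.
p(0) = 3, so log|p(0)| = log(3) = 1.0986.
Apply Jensen: I(r) = log|p(0)| + Σ_k log(r/|z_k|), summed over zeros inside |z| < r.
  log(r/|z_k|) for z_k = 1: log(4/1) = 1.3863
  log(r/|z_k|) for z_k = 3: log(4/3) = 0.2877
Sum over inside zeros: 1.6740.
I(r) = log|p(0)| + (inside sum) = 1.0986 + 1.6740 = 2.7726.
Closed form (all zeros inside, monic): I(r) = n·log(r) = 2·log(4) = 2.7726. ✓

I(r) ≈ 2.7726.


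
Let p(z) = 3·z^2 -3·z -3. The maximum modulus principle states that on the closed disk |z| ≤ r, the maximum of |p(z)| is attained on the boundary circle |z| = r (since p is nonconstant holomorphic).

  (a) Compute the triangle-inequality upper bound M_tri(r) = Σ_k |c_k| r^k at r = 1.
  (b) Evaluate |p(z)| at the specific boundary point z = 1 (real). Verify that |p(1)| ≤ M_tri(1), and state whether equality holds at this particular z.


Coefficients: c_0 = -3, c_1 = -3, c_2 = 3. Radius r = 1.
Part (a). Triangle bound: M_tri(r) = Σ_k |c_k| r^k
  = |-3|·1^0 + |-3|·1^1 + |3|·1^2
  = 3 + 3 + 3 = 9.
This bounds M(r) := max_{|z|=r} |p(z)| from above; equality holds iff all terms c_k z^k can be made to align in phase at a single z on |z|=r.
Part (b). At z = 1 (real, on the circle |z| = r):
  p(1) = (-3)·1^0 + (-3)·1^1 + (3)·1^2 = -3.
  |p(1)| = 3.
Check: |p(1)| = 3 ≤ 9 = M_tri(1). ✓ Equality does not hold at z = 1 (the coefficients have mixed signs, so the terms do not all align in phase there).

M_tri(1) = 9; |p(1)| = 3; equality at z=1: no.


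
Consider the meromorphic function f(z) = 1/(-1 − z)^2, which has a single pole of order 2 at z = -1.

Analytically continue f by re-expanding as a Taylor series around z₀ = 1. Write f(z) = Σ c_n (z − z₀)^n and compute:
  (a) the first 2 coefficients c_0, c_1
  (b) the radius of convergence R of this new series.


Let w = z − z₀, so z = z₀ + w.
Then -1 − z = -1 − (z₀ + w) = (-1 − z₀) − w = -2 − w.
f(z) = 1/(-2 − w)^2 = (1/(-2)^2) · (1 − w/(-2))^{−2}.
By the binomial series (1−u)^{−2} = Σ_{n≥0} C(n+1, 1) u^n for |u|<1, with u = w/(-2):
  c_n = C(n+1, 1) / (-2)^(n+2).
  c_0 = 1/(-2)^2 = 1/4.
  c_1 = 2/(-2)^3 = -1/4.
The series is valid for |w/d| < 1, i.e. |z − z₀| < |d|.
Radius of convergence: R = |-1 − z₀| = |-2| = 2 (distance from z₀ to the singularity z = -1).

c_0 = 1/4, c_1 = -1/4; R = 2.


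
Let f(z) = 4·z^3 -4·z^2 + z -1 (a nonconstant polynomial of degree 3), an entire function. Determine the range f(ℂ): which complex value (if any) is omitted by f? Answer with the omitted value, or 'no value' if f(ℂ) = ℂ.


Little Picard bounds the complement of f(ℂ) to at most one point.
For every w ∈ ℂ, the equation p(z) − w = 0 is a nonconstant polynomial in z and hence has at least one root by the fundamental theorem of algebra. So p is surjective onto ℂ, omitting no value.

Omitted value: no value.


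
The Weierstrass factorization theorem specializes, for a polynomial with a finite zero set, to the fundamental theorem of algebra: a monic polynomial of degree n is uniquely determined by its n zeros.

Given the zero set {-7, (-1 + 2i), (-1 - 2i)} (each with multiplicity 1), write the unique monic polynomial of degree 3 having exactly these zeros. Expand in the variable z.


The polynomial is p(z) = ∏_{α ∈ S} (z − α), where S = {-7, (-1 + 2i), (-1 - 2i)}.
Expanding the product yields: p(z) = z^3 + 9·z^2 + 19·z + 35.
Note conjugate pairs combine to real quadratics: (z − (-1+2i))(z − (-1−2i)) = z² + 2z + 5.
The resulting polynomial has degree 3 and real coefficients as required.

p(z) = z^3 + 9·z^2 + 19·z + 35.


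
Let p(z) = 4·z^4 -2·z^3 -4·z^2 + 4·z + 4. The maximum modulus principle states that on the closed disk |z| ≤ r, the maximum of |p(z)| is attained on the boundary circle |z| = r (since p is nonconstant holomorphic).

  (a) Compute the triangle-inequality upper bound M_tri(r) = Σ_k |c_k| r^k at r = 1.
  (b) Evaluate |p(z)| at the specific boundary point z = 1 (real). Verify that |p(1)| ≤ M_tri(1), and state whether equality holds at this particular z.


Coefficients: c_0 = 4, c_1 = 4, c_2 = -4, c_3 = -2, c_4 = 4. Radius r = 1.
Part (a). Triangle bound: M_tri(r) = Σ_k |c_k| r^k
  = |4|·1^0 + |4|·1^1 + |-4|·1^2 + |-2|·1^3 + |4|·1^4
  = 4 + 4 + 4 + 2 + 4 = 18.
This bounds M(r) := max_{|z|=r} |p(z)| from above; equality holds iff all terms c_k z^k can be made to align in phase at a single z on |z|=r.
Part (b). At z = 1 (real, on the circle |z| = r):
  p(1) = (4)·1^0 + (4)·1^1 + (-4)·1^2 + (-2)·1^3 + (4)·1^4 = 6.
  |p(1)| = 6.
Check: |p(1)| = 6 ≤ 18 = M_tri(1). ✓ Equality does not hold at z = 1 (the coefficients have mixed signs, so the terms do not all align in phase there).

M_tri(1) = 18; |p(1)| = 6; equality at z=1: no.


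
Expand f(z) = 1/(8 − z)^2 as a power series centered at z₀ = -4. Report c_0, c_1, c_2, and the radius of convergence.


Let w = z − z₀, so z = z₀ + w.
Then 8 − z = 8 − (z₀ + w) = (8 − z₀) − w = 12 − w.
f(z) = 1/(12 − w)^2 = (1/(12)^2) · (1 − w/(12))^{−2}.
By the binomial series (1−u)^{−2} = Σ_{n≥0} C(n+1, 1) u^n for |u|<1, with u = w/(12):
  c_n = C(n+1, 1) / (12)^(n+2).
  c_0 = 1/(12)^2 = 1/144.
  c_1 = 2/(12)^3 = 1/864.
  c_2 = 3/(12)^4 = 1/6912.
The series is valid for |w/d| < 1, i.e. |z − z₀| < |d|.
Radius of convergence: R = |8 − z₀| = |12| = 12 (distance from z₀ to the singularity z = 8).

c_0 = 1/144, c_1 = 1/864, c_2 = 1/6912; R = 12.


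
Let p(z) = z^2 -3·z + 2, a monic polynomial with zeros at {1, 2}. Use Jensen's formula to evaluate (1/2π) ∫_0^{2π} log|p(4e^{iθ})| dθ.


Zeros: 1, 2; r = 4.
Inside |z| < r: 1, 2. Outside (|z| ≥ r): ∅.
p(0) = 2, so log|p(0)| = log(2) = 0.6931.
Apply Jensen: I(r) = log|p(0)| + Σ_k log(r/|z_k|), summed over zeros inside |z| < r.
  log(r/|z_k|) for z_k = 1: log(4/1) = 1.3863
  log(r/|z_k|) for z_k = 2: log(4/2) = 0.6931
Sum over inside zeros: 2.0794.
I(r) = log|p(0)| + (inside sum) = 0.6931 + 2.0794 = 2.7726.
Closed form (all zeros inside, monic): I(r) = n·log(r) = 2·log(4) = 2.7726. ✓

I(r) ≈ 2.7726.


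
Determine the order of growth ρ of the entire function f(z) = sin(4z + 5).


sin(w) is a linear combination of e^{iw} and e^{−iw} (or e^w, e^{−w} in the hyperbolic case), so |sin(w)| ≤ e^{|w|}. With w = 4z + 5, |w| ≤ 4|z| + 5 = 4r + 5 on |z| = r, giving M(r) ≤ e^{4r + 5}, so ρ ≤ 1. On a suitable ray (z = it for sin/cos; z = t for sinh/cosh, t real → ∞), |sin(4z + 5)| grows like e^{4|t|}/2, so ρ ≥ 1. Hence ρ = 1.
Therefore ρ = 1.

Order ρ = 1.


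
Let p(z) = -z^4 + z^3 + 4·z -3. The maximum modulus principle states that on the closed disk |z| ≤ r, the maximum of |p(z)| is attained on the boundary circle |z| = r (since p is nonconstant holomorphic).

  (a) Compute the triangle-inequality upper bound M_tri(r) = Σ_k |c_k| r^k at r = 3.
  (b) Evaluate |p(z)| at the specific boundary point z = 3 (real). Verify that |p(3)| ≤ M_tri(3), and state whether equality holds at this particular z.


Coefficients: c_0 = -3, c_1 = 4, c_2 = 0, c_3 = 1, c_4 = -1. Radius r = 3.
Part (a). Triangle bound: M_tri(r) = Σ_k |c_k| r^k
  = |-3|·3^0 + |4|·3^1 + |0|·3^2 + |1|·3^3 + |-1|·3^4
  = 3 + 12 + 0 + 27 + 81 = 123.
This bounds M(r) := max_{|z|=r} |p(z)| from above; equality holds iff all terms c_k z^k can be made to align in phase at a single z on |z|=r.
Part (b). At z = 3 (real, on the circle |z| = r):
  p(3) = (-3)·3^0 + (4)·3^1 + (0)·3^2 + (1)·3^3 + (-1)·3^4 = -45.
  |p(3)| = 45.
Check: |p(3)| = 45 ≤ 123 = M_tri(3). ✓ Equality does not hold at z = 3 (the coefficients have mixed signs, so the terms do not all align in phase there).

M_tri(3) = 123; |p(3)| = 45; equality at z=3: no.
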